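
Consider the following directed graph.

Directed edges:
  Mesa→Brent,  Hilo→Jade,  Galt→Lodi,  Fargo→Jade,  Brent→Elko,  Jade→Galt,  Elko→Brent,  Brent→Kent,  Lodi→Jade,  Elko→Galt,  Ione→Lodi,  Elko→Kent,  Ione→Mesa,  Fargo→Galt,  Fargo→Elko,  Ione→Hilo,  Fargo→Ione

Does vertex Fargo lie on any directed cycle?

Fargo lies on a cycle iff there is a path from Fargo back to itself.
Exploring from Fargo, it never reaches itself; equivalently, its strongly connected component is a singleton.

No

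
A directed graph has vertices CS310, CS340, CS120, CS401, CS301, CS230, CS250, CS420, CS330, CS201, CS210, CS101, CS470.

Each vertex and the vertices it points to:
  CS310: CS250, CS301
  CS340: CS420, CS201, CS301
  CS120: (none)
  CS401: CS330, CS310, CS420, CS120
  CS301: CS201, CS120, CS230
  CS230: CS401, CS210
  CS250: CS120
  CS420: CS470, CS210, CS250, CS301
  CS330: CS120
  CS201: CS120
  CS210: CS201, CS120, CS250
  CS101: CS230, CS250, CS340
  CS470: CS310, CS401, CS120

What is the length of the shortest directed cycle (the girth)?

For each vertex v, BFS finds the shortest path from v back to v.
The shortest such closed walk is CS401 → CS420 → CS470 → CS401, length 3.

3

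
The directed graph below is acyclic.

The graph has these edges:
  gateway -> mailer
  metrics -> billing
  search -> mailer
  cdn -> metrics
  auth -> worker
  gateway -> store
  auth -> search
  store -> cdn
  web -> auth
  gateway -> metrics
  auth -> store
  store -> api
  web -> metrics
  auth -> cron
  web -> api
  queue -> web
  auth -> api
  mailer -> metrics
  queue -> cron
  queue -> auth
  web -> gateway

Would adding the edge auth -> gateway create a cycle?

No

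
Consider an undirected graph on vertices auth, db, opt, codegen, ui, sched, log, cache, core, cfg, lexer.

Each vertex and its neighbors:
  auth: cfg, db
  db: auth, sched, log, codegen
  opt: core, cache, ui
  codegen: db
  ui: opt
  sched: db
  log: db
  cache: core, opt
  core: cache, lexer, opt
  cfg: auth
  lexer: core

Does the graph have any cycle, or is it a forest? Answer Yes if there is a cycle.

Yes

DFS, tracking each vertex's parent; an edge to a visited non-parent vertex closes a cycle.
Start from db:
visit db (parent –)
  visit auth (parent db)
    visit cfg (parent auth)
      cfg–auth: parent, skip
    auth–db: parent, skip
  visit sched (parent db)
    sched–db: parent, skip
  visit log (parent db)
    log–db: parent, skip
  visit codegen (parent db)
    codegen–db: parent, skip
visit opt (parent –)
  visit core (parent opt)
    visit cache (parent core)
      cache–core: parent, skip
      cache–opt: opt visited and ≠ parent → cycle
Cycle: opt – core – cache – opt.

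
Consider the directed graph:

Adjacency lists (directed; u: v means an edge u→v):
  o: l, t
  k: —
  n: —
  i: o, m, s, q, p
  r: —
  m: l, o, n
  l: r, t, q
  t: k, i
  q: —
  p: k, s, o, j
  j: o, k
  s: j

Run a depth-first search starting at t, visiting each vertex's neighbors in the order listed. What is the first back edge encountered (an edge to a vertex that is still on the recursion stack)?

l->t

DFS from t (visiting each vertex's neighbors in the order listed); mark gray on enter, black on exit:
t gray
  k gray
  k black
  i gray
    o gray
      l gray
        r gray
        r black
        l→t: t is gray → back edge
First back edge: l → t.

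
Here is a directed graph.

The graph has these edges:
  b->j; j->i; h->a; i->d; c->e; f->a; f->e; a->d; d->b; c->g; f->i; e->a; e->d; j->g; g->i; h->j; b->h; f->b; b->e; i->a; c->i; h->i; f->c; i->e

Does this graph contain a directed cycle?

DFS with white/gray/black marking, starting from g:
g gray
  i gray
    a gray
      d gray
        b gray
          h gray
            h→i: i is gray → back edge
Back edge found, so a cycle exists: i → a → d → b → h → i.

Yes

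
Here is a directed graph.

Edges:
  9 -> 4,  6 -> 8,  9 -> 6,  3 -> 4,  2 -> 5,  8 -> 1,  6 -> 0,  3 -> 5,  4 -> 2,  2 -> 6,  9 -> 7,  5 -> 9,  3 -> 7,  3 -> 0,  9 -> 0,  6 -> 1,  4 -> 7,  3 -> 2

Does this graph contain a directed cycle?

Yes

DFS with white/gray/black marking, starting from 2:
2 gray
  6 gray
    8 gray
      1 gray
      1 black
    8 black
    0 gray
    0 black
    6→1: 1 black — skip
  6 black
  5 gray
    9 gray
      4 gray
        4→2: 2 is gray → back edge
Back edge found, so a cycle exists: 2 → 5 → 9 → 4 → 2.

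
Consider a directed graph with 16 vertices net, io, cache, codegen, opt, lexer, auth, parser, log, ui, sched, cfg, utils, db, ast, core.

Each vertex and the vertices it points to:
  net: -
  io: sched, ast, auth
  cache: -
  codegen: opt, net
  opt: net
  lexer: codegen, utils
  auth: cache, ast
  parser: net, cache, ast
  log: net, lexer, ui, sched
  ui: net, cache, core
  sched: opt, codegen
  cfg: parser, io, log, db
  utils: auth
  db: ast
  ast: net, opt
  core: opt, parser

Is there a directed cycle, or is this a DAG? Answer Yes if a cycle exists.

No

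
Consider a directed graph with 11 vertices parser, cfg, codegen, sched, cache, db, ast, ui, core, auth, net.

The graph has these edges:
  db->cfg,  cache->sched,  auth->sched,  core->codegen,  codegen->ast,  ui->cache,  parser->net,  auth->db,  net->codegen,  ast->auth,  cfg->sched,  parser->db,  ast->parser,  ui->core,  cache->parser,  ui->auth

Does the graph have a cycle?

Yes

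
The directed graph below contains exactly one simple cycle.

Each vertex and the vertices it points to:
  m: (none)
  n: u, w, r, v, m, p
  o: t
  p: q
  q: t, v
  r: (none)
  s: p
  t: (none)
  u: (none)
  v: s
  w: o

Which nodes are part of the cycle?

p, q, s, v

DFS with gray/black marking from p:
p gray
  q gray
    t gray
    t black
    v gray
      s gray
        s→p: p is gray → back edge
Back edge closes the cycle p → q → v → s → p; its vertices are {p, q, s, v}.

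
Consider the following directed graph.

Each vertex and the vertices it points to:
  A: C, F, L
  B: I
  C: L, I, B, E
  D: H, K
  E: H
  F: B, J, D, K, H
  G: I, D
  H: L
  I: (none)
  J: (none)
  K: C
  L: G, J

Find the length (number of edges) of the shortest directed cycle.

For each vertex v, BFS finds the shortest path from v back to v.
The shortest such closed walk is L → G → D → H → L, length 4.

4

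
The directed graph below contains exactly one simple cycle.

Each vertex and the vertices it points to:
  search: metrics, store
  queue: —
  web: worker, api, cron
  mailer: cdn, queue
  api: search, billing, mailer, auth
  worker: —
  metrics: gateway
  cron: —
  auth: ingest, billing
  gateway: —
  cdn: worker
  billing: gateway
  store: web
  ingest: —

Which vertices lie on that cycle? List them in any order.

api, web, store, search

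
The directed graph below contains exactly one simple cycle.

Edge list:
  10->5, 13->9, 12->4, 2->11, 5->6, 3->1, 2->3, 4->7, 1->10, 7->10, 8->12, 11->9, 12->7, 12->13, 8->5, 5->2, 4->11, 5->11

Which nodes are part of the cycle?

1, 2, 3, 5, 10

DFS with gray/black marking from 5:
5 gray
  2 gray
    3 gray
      1 gray
        10 gray
          10→5: 5 is gray → back edge
Back edge closes the cycle 5 → 2 → 3 → 1 → 10 → 5; its vertices are {1, 2, 3, 5, 10}.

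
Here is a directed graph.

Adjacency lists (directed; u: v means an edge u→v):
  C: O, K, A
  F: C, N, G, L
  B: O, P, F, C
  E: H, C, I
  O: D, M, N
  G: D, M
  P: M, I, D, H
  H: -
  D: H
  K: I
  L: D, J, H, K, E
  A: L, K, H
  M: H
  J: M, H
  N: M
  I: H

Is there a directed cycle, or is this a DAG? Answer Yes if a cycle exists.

Yes

DFS with white/gray/black marking, starting from I:
I gray
  H gray
  H black
I black
C gray
  O gray
    D gray
      D→H: H black — skip
    D black
    M gray
      M→H: H black — skip
    M black
    N gray
      N→M: M black — skip
    N black
  O black
  K gray
    K→I: I black — skip
  K black
  A gray
    L gray
      L→D: D black — skip
      J gray
        J→M: M black — skip
        J→H: H black — skip
      J black
      L→H: H black — skip
      L→K: K black — skip
      E gray
        E→H: H black — skip
        E→C: C is gray → back edge
Back edge found, so a cycle exists: C → A → L → E → C.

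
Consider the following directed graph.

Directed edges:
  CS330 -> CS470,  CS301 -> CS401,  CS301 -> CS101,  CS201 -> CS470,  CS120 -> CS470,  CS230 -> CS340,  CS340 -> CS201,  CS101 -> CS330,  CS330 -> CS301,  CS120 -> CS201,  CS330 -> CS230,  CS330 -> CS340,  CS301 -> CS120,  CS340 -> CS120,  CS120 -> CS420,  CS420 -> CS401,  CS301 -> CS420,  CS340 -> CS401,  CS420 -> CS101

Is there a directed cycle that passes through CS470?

CS470 lies on a cycle iff there is a path from CS470 back to itself.
Exploring from CS470, it never reaches itself; equivalently, its strongly connected component is a singleton.

No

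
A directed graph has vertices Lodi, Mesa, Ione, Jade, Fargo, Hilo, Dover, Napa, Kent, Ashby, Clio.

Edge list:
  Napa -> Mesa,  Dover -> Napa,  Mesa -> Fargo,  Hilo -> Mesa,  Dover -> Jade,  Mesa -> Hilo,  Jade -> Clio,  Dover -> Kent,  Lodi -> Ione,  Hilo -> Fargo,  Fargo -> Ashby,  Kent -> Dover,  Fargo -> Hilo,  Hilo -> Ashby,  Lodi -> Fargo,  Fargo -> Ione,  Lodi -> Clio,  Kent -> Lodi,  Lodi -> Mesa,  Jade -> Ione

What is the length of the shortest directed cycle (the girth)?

2

For each vertex v, BFS finds the shortest path from v back to v.
The shortest such closed walk is Dover → Kent → Dover, length 2.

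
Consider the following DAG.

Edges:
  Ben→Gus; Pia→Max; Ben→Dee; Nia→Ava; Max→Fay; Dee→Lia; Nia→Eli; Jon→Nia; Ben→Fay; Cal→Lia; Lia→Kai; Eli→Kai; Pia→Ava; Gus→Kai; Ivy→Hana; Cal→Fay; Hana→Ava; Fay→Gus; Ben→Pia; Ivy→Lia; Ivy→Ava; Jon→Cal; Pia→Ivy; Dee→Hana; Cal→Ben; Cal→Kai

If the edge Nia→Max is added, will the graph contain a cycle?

Adding Nia→Max creates a cycle iff Max can already reach Nia.
Explore from Max: no path reaches Nia. The graph stays acyclic.

No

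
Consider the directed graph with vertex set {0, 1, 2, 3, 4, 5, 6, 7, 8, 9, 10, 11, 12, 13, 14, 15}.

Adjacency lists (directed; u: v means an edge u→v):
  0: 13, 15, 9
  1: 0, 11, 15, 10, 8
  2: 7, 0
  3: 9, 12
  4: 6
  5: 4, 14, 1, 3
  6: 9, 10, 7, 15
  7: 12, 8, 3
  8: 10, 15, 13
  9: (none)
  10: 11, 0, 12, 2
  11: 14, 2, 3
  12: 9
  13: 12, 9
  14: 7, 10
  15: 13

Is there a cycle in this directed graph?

Yes

DFS with white/gray/black marking, starting from 5:
5 gray
  4 gray
    6 gray
      9 gray
      9 black
      10 gray
        11 gray
          14 gray
            7 gray
              12 gray
                12→9: 9 black — skip
              12 black
              8 gray
                8→10: 10 is gray → back edge
Back edge found, so a cycle exists: 10 → 11 → 14 → 7 → 8 → 10.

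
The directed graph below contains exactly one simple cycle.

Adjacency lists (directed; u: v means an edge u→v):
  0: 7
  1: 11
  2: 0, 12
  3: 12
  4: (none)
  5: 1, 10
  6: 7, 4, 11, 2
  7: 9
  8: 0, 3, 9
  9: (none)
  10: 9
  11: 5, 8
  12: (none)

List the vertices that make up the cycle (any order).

DFS with gray/black marking from 11:
11 gray
  5 gray
    1 gray
      1→11: 11 is gray → back edge
Back edge closes the cycle 11 → 5 → 1 → 11; its vertices are {1, 5, 11}.

1, 5, 11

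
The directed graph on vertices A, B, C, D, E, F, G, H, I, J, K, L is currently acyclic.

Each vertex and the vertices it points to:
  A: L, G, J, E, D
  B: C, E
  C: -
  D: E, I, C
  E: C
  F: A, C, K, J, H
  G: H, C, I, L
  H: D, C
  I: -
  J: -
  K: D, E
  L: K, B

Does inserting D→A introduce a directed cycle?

Yes

Adding D→A creates a cycle iff A can already reach D.
Path from A: A → D.
So A → … → D → A is a cycle.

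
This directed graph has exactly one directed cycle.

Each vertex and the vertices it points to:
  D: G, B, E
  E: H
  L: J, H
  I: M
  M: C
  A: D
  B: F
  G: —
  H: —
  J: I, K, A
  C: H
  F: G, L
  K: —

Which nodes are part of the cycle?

A, B, D, F, J, L

DFS with gray/black marking from L:
L gray
  J gray
    I gray
      M gray
        C gray
          H gray
          H black
        C black
      M black
    I black
    K gray
    K black
    A gray
      D gray
        G gray
        G black
        B gray
          F gray
            F→G: G black — skip
            F→L: L is gray → back edge
Back edge closes the cycle L → J → A → D → B → F → L; its vertices are {A, B, D, F, J, L}.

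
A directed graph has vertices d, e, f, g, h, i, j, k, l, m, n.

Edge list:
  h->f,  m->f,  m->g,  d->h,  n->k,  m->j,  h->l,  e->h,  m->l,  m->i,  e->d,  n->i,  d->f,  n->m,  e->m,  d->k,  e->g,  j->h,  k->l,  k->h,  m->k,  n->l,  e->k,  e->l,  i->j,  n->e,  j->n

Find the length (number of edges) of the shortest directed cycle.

For each vertex v, BFS finds the shortest path from v back to v.
The shortest such closed walk is n → m → j → n, length 3.

3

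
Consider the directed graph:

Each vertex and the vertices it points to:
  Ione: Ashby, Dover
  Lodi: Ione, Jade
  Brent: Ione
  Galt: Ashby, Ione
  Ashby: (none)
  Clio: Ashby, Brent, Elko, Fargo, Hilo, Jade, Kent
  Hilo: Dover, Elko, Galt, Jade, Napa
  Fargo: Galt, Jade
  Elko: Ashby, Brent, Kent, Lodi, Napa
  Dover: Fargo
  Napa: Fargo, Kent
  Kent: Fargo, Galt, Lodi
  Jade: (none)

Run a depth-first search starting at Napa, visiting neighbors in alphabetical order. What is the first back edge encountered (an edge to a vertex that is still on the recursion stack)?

Dover→Fargo

DFS from Napa (visiting neighbors in alphabetical order); mark gray on enter, black on exit:
Napa gray
  Fargo gray
    Galt gray
      Ashby gray
      Ashby black
      Ione gray
        Ione→Ashby: Ashby black — skip
        Dover gray
          Dover→Fargo: Fargo is gray → back edge
First back edge: Dover → Fargo.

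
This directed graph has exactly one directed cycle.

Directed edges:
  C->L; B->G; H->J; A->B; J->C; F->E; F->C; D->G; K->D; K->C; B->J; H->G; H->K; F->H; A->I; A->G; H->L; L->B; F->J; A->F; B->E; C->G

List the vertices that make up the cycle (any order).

DFS with gray/black marking from L:
L gray
  B gray
    G gray
    G black
    E gray
    E black
    J gray
      C gray
        C→L: L is gray → back edge
Back edge closes the cycle L → B → J → C → L; its vertices are {B, C, J, L}.

B, C, J, L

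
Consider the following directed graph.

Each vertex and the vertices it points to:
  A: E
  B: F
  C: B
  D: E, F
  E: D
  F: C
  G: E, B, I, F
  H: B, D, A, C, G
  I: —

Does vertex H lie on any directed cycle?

H lies on a cycle iff there is a path from H back to itself.
Exploring from H, it never reaches itself; equivalently, its strongly connected component is a singleton.

No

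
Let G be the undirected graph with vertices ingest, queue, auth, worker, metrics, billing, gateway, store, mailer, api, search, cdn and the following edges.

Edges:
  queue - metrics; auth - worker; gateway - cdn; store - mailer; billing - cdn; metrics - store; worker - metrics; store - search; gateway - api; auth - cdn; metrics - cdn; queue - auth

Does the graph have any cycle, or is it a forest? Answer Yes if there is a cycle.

DFS, tracking each vertex's parent; an edge to a visited non-parent vertex closes a cycle.
Start from billing:
visit billing (parent –)
  visit cdn (parent billing)
    visit gateway (parent cdn)
      visit api (parent gateway)
        api–gateway: parent, skip
      gateway–cdn: parent, skip
    visit metrics (parent cdn)
      visit store (parent metrics)
        visit mailer (parent store)
          mailer–store: parent, skip
        visit search (parent store)
          search–store: parent, skip
        store–metrics: parent, skip
      visit worker (parent metrics)
        visit auth (parent worker)
          auth–cdn: cdn visited and ≠ parent → cycle
Cycle: cdn – metrics – worker – auth – cdn.

Yes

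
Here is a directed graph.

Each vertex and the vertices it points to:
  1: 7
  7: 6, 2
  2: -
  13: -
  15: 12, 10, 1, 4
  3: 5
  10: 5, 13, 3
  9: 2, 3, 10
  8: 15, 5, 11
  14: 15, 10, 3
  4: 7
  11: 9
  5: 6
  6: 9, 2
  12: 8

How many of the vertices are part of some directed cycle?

8

A vertex is on a directed cycle iff it belongs to a strongly connected component of size ≥ 2 (or has a self-loop).
The vertices on cycles are {3, 5, 6, 8, 9, 10, 12, 15} — 8 in total.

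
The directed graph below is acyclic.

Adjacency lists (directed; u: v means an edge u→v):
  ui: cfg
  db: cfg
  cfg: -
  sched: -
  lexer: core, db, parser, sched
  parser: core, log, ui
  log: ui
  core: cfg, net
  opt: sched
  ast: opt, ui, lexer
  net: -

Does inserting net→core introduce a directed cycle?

Adding net→core creates a cycle iff core can already reach net.
Path from core: core → net.
So core → … → net → core is a cycle.

Yes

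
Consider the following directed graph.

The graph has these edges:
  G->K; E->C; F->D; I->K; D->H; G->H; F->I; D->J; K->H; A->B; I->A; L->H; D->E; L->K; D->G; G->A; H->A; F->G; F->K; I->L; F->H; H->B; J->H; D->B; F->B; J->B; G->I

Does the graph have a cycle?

No

DFS with white/gray/black marking, starting from A:
A gray
  B gray
  B black
A black
C gray
C black
D gray
  H gray
    H→B: B black — skip
    H→A: A black — skip
  H black
  E gray
    E→C: C black — skip
  E black
  D→B: B black — skip
  J gray
    J→B: B black — skip
    J→H: H black — skip
  J black
  G gray
    G→H: H black — skip
    G→A: A black — skip
    I gray
      L gray
        K gray
          K→H: H black — skip
        K black
        L→H: H black — skip
      L black
      I→K: K black — skip
      I→A: A black — skip
    I black
    G→K: K black — skip
  G black
D black
F gray
  F→H: H black — skip
  F→D: D black — skip
  F→I: I black — skip
  F→G: G black — skip
  F→K: K black — skip
  F→B: B black — skip
F black
Every edge goes to a white or black vertex — no back edge, so the graph is acyclic.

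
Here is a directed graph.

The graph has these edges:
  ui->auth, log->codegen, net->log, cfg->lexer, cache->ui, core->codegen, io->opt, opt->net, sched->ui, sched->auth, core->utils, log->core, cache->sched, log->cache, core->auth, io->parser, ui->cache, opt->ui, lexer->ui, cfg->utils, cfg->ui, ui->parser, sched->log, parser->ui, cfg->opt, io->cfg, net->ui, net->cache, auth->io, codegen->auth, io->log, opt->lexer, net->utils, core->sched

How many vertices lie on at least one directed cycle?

13

A vertex is on a directed cycle iff it belongs to a strongly connected component of size ≥ 2 (or has a self-loop).
The vertices on cycles are {io, ui, cfg, log, net, opt, auth, core, cache, lexer, sched, parser, codegen} — 13 in total.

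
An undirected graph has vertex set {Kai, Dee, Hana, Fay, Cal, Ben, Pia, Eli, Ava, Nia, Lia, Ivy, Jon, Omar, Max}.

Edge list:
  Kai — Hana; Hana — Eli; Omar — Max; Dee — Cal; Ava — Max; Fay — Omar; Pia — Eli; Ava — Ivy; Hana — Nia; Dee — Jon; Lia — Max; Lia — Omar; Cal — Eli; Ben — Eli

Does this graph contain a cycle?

Yes

DFS, tracking each vertex's parent; an edge to a visited non-parent vertex closes a cycle.
Start from Kai:
visit Kai (parent –)
  visit Hana (parent Kai)
    Hana–Kai: parent, skip
    visit Nia (parent Hana)
      Nia–Hana: parent, skip
    visit Eli (parent Hana)
      Eli–Hana: parent, skip
      visit Ben (parent Eli)
        Ben–Eli: parent, skip
      visit Cal (parent Eli)
        visit Dee (parent Cal)
          visit Jon (parent Dee)
            Jon–Dee: parent, skip
          Dee–Cal: parent, skip
        Cal–Eli: parent, skip
      visit Pia (parent Eli)
        Pia–Eli: parent, skip
visit Fay (parent –)
  visit Omar (parent Fay)
    Omar–Fay: parent, skip
    visit Lia (parent Omar)
      visit Max (parent Lia)
        Max–Lia: parent, skip
        Max–Omar: Omar visited and ≠ parent → cycle
Cycle: Omar – Lia – Max – Omar.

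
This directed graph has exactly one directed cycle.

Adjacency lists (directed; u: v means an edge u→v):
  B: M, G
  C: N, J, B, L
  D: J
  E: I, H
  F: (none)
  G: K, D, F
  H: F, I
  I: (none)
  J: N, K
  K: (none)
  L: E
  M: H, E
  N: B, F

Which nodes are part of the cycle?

B, D, G, J, N

DFS with gray/black marking from B:
B gray
  M gray
    H gray
      F gray
      F black
      I gray
      I black
    H black
    E gray
      E→I: I black — skip
      E→H: H black — skip
    E black
  M black
  G gray
    K gray
    K black
    D gray
      J gray
        N gray
          N→B: B is gray → back edge
Back edge closes the cycle B → G → D → J → N → B; its vertices are {B, D, G, J, N}.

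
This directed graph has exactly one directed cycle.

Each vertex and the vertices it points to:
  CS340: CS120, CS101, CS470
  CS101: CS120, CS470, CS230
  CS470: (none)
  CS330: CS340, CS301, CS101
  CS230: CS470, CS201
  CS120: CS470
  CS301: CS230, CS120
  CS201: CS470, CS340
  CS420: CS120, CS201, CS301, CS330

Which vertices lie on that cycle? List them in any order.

CS101, CS201, CS230, CS340

DFS with gray/black marking from CS201:
CS201 gray
  CS470 gray
  CS470 black
  CS340 gray
    CS120 gray
      CS120→CS470: CS470 black — skip
    CS120 black
    CS101 gray
      CS101→CS120: CS120 black — skip
      CS101→CS470: CS470 black — skip
      CS230 gray
        CS230→CS470: CS470 black — skip
        CS230→CS201: CS201 is gray → back edge
Back edge closes the cycle CS201 → CS340 → CS101 → CS230 → CS201; its vertices are {CS101, CS201, CS230, CS340}.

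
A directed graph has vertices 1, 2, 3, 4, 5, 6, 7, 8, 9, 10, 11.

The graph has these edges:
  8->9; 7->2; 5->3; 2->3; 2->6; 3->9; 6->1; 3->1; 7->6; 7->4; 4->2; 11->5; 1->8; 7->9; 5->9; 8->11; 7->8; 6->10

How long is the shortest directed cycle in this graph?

5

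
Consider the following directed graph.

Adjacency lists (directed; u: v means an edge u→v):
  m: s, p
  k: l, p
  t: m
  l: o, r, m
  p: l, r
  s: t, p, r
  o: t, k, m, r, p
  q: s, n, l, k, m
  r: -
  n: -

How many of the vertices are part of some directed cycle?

7

A vertex is on a directed cycle iff it belongs to a strongly connected component of size ≥ 2 (or has a self-loop).
The vertices on cycles are {k, l, m, o, p, s, t} — 7 in total.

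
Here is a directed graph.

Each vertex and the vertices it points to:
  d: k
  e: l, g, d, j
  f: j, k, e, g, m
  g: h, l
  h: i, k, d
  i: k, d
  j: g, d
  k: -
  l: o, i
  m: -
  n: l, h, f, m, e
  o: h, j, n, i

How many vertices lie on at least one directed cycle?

7

A vertex is on a directed cycle iff it belongs to a strongly connected component of size ≥ 2 (or has a self-loop).
The vertices on cycles are {e, f, g, j, l, n, o} — 7 in total.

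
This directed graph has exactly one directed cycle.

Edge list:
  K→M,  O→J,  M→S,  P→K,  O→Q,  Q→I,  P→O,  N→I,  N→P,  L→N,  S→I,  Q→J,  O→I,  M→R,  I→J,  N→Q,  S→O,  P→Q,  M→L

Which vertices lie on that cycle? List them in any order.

DFS with gray/black marking from M:
M gray
  L gray
    N gray
      I gray
        J gray
        J black
      I black
      Q gray
        Q→J: J black — skip
        Q→I: I black — skip
      Q black
      P gray
        K gray
          K→M: M is gray → back edge
Back edge closes the cycle M → L → N → P → K → M; its vertices are {K, L, M, N, P}.

K, L, M, N, P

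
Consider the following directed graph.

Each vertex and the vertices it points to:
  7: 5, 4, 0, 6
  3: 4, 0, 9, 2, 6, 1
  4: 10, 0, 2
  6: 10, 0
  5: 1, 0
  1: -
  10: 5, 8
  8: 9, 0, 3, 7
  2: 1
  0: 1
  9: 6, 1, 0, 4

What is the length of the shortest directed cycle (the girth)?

For each vertex v, BFS finds the shortest path from v back to v.
The shortest such closed walk is 10 → 8 → 3 → 6 → 10, length 4.

4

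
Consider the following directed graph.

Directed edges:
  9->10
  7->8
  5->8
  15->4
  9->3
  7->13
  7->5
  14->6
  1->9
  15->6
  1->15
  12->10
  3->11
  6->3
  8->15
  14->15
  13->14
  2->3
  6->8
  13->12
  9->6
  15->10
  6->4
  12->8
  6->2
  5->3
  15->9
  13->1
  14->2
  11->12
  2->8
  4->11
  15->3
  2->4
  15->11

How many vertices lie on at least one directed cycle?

9

A vertex is on a directed cycle iff it belongs to a strongly connected component of size ≥ 2 (or has a self-loop).
The vertices on cycles are {2, 3, 4, 6, 8, 9, 11, 12, 15} — 9 in total.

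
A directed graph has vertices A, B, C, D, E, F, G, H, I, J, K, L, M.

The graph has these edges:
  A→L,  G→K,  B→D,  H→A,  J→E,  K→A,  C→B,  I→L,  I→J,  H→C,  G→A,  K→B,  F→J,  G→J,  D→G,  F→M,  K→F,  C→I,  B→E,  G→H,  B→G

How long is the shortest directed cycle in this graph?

3

For each vertex v, BFS finds the shortest path from v back to v.
The shortest such closed walk is G → K → B → G, length 3.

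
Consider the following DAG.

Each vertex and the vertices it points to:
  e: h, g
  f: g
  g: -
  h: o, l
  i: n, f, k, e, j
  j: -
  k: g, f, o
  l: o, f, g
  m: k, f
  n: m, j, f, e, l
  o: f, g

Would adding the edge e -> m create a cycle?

No

Adding e→m creates a cycle iff m can already reach e.
Explore from m: no path reaches e. The graph stays acyclic.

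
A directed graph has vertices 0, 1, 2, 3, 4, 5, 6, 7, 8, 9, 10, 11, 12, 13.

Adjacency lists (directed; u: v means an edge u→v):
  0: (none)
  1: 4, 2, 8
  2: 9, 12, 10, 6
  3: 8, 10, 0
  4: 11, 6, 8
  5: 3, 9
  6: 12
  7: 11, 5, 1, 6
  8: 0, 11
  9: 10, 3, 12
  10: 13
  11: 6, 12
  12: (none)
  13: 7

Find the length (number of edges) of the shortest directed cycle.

5

For each vertex v, BFS finds the shortest path from v back to v.
The shortest such closed walk is 13 → 7 → 5 → 9 → 10 → 13, length 5.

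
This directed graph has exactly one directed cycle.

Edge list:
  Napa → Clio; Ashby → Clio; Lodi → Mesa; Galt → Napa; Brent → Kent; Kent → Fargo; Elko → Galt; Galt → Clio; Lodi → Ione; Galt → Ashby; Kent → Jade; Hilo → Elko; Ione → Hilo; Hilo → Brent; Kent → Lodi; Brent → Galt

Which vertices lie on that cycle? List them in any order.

DFS with gray/black marking from Hilo:
Hilo gray
  Elko gray
    Galt gray
      Napa gray
        Clio gray
        Clio black
      Napa black
      Galt→Clio: Clio black — skip
      Ashby gray
        Ashby→Clio: Clio black — skip
      Ashby black
    Galt black
  Elko black
  Brent gray
    Kent gray
      Fargo gray
      Fargo black
      Jade gray
      Jade black
      Lodi gray
        Mesa gray
        Mesa black
        Ione gray
          Ione→Hilo: Hilo is gray → back edge
Back edge closes the cycle Hilo → Brent → Kent → Lodi → Ione → Hilo; its vertices are {Hilo, Ione, Kent, Lodi, Brent}.

Hilo, Ione, Kent, Lodi, Brent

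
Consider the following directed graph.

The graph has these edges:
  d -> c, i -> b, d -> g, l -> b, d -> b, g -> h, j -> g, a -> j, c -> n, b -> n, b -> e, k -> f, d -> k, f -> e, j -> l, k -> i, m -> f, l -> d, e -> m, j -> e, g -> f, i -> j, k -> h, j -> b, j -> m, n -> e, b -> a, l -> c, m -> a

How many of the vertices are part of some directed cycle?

13

A vertex is on a directed cycle iff it belongs to a strongly connected component of size ≥ 2 (or has a self-loop).
The vertices on cycles are {a, b, c, d, e, f, g, i, j, k, l, m, n} — 13 in total.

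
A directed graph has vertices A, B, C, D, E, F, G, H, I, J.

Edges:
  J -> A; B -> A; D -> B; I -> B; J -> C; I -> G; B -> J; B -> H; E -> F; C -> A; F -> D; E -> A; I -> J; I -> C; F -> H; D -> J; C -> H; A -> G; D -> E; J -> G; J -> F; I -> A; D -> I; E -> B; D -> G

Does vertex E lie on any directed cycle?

Yes

E is on a cycle iff E can reach itself via ≥1 edge.
E → F → D → E — yes.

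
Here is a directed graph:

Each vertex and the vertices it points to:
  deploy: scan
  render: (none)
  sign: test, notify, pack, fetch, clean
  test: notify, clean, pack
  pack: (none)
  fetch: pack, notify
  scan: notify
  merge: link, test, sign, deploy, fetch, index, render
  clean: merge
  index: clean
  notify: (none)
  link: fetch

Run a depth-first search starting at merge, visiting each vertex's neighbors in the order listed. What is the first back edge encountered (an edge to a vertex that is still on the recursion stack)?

clean->merge

DFS from merge (visiting each vertex's neighbors in the order listed); mark gray on enter, black on exit:
merge gray
  link gray
    fetch gray
      pack gray
      pack black
      notify gray
      notify black
    fetch black
  link black
  test gray
    test→notify: notify black — skip
    clean gray
      clean→merge: merge is gray → back edge
First back edge: clean → merge.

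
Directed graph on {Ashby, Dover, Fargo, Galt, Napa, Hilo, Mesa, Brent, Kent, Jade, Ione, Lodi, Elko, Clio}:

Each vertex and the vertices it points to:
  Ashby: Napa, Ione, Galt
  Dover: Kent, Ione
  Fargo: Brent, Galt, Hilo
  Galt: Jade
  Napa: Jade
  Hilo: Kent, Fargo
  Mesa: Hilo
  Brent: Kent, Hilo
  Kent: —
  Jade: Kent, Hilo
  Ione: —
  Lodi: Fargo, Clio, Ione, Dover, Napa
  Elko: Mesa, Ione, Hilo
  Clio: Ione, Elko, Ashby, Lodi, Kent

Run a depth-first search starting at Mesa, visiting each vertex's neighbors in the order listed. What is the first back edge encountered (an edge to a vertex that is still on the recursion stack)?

DFS from Mesa (visiting each vertex's neighbors in the order listed); mark gray on enter, black on exit:
Mesa gray
  Hilo gray
    Kent gray
    Kent black
    Fargo gray
      Brent gray
        Brent→Kent: Kent black — skip
        Brent→Hilo: Hilo is gray → back edge
First back edge: Brent → Hilo.

Brent->Hilo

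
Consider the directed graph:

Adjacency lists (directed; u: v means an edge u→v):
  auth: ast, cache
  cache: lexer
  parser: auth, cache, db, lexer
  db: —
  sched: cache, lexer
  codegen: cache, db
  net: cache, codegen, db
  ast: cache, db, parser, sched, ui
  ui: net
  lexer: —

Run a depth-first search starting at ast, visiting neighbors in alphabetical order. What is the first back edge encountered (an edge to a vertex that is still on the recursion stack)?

auth→ast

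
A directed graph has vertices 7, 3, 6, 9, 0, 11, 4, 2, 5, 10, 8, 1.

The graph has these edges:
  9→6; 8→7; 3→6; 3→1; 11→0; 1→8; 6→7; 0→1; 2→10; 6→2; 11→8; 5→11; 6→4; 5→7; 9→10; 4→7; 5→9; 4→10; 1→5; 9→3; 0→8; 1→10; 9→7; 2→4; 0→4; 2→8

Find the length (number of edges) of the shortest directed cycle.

4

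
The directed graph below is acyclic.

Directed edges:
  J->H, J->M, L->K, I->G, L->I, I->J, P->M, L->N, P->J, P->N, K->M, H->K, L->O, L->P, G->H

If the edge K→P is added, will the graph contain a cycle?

Adding K→P creates a cycle iff P can already reach K.
Path from P: P → J → H → K.
So P → … → K → P is a cycle.

Yes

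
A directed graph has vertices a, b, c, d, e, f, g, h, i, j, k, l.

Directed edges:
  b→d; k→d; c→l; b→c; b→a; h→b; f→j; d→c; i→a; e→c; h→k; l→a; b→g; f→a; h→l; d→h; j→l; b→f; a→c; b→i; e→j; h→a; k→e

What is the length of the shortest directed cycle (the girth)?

For each vertex v, BFS finds the shortest path from v back to v.
The shortest such closed walk is b → d → h → b, length 3.

3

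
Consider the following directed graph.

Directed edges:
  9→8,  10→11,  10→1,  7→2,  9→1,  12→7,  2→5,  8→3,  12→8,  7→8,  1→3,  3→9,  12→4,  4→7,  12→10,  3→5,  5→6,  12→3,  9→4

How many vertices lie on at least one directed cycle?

6

A vertex is on a directed cycle iff it belongs to a strongly connected component of size ≥ 2 (or has a self-loop).
The vertices on cycles are {1, 3, 4, 7, 8, 9} — 6 in total.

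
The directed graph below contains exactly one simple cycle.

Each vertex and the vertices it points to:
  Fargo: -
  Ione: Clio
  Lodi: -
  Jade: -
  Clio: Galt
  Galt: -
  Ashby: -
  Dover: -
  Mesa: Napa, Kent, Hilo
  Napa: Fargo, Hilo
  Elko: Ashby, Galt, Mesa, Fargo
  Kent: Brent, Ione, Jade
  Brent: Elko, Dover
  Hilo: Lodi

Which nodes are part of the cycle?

DFS with gray/black marking from Brent:
Brent gray
  Elko gray
    Ashby gray
    Ashby black
    Galt gray
    Galt black
    Mesa gray
      Napa gray
        Fargo gray
        Fargo black
        Hilo gray
          Lodi gray
          Lodi black
        Hilo black
      Napa black
      Kent gray
        Kent→Brent: Brent is gray → back edge
Back edge closes the cycle Brent → Elko → Mesa → Kent → Brent; its vertices are {Elko, Kent, Mesa, Brent}.

Elko, Kent, Mesa, Brent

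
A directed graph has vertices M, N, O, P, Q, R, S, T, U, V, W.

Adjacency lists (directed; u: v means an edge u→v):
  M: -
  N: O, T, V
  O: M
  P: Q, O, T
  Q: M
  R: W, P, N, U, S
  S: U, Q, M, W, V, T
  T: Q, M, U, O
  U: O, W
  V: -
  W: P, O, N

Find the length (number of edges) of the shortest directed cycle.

For each vertex v, BFS finds the shortest path from v back to v.
The shortest such closed walk is N → T → U → W → N, length 4.

4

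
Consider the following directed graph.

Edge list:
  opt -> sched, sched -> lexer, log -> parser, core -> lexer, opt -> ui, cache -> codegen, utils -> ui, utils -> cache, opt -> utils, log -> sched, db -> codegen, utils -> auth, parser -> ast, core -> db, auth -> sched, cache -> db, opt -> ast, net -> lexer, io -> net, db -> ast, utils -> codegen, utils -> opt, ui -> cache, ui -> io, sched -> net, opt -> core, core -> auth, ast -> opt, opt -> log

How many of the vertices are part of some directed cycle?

A vertex is on a directed cycle iff it belongs to a strongly connected component of size ≥ 2 (or has a self-loop).
The vertices on cycles are {db, ui, ast, log, opt, core, cache, utils, parser} — 9 in total.

9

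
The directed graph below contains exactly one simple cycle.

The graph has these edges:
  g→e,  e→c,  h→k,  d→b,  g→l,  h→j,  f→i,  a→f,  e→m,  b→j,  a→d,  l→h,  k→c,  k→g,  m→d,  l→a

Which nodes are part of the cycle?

DFS with gray/black marking from k:
k gray
  g gray
    e gray
      m gray
        d gray
          b gray
            j gray
            j black
          b black
        d black
      m black
      c gray
      c black
    e black
    l gray
      a gray
        a→d: d black — skip
        f gray
          i gray
          i black
        f black
      a black
      h gray
        h→k: k is gray → back edge
Back edge closes the cycle k → g → l → h → k; its vertices are {g, h, k, l}.

g, h, k, l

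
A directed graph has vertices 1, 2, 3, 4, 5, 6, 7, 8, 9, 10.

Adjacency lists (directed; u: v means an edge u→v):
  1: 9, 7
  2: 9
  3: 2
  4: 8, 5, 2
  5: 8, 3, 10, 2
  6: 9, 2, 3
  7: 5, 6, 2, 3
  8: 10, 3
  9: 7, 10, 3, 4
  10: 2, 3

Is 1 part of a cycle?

1 lies on a cycle iff there is a path from 1 back to itself.
Exploring from 1, it never reaches itself; equivalently, its strongly connected component is a singleton.

No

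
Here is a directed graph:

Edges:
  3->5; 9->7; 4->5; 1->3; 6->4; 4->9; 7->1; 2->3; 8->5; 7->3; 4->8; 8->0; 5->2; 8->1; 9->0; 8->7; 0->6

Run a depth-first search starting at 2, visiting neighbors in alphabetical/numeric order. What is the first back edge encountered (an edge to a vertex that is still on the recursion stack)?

DFS from 2 (visiting neighbors in alphabetical/numeric order); mark gray on enter, black on exit:
2 gray
  3 gray
    5 gray
      5→2: 2 is gray → back edge
First back edge: 5 → 2.

5->2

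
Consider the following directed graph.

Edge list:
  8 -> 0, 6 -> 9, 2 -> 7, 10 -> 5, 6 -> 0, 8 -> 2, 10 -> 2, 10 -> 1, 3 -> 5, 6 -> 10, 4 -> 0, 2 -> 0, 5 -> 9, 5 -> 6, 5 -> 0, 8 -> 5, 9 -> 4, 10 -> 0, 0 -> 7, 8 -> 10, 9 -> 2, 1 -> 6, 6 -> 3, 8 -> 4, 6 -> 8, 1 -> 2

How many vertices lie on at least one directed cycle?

6

A vertex is on a directed cycle iff it belongs to a strongly connected component of size ≥ 2 (or has a self-loop).
The vertices on cycles are {1, 3, 5, 6, 8, 10} — 6 in total.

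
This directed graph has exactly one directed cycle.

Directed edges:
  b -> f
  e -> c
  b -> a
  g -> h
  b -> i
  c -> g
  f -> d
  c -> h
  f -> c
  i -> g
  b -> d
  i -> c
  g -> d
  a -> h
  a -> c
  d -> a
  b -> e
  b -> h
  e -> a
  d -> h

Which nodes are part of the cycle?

a, c, d, g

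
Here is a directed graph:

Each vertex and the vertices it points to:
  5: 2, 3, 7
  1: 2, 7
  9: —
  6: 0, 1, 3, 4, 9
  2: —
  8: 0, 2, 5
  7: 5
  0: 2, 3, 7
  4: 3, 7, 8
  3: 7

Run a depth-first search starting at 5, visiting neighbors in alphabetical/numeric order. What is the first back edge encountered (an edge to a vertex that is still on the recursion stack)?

DFS from 5 (visiting neighbors in alphabetical/numeric order); mark gray on enter, black on exit:
5 gray
  2 gray
  2 black
  3 gray
    7 gray
      7→5: 5 is gray → back edge
First back edge: 7 → 5.

7->5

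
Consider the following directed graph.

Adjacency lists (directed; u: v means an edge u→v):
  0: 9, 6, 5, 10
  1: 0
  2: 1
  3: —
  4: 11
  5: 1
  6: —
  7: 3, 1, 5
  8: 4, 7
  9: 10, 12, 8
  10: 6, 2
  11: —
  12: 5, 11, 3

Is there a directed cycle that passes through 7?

Yes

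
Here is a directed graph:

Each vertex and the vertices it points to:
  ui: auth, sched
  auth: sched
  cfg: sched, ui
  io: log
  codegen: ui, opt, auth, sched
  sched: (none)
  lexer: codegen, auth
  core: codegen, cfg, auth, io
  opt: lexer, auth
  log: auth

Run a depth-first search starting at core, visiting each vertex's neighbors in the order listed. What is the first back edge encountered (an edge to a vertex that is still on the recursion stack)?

lexer->codegen

DFS from core (visiting each vertex's neighbors in the order listed); mark gray on enter, black on exit:
core gray
  codegen gray
    ui gray
      auth gray
        sched gray
        sched black
      auth black
      ui→sched: sched black — skip
    ui black
    opt gray
      lexer gray
        lexer→codegen: codegen is gray → back edge
First back edge: lexer → codegen.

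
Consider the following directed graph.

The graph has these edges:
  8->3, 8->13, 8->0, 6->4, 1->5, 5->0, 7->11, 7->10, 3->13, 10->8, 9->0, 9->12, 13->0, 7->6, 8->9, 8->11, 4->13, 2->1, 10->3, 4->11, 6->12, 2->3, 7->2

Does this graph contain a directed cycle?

DFS with white/gray/black marking, starting from 9:
9 gray
  0 gray
  0 black
  12 gray
  12 black
9 black
1 gray
  5 gray
    5→0: 0 black — skip
  5 black
1 black
2 gray
  2→1: 1 black — skip
  3 gray
    13 gray
      13→0: 0 black — skip
    13 black
  3 black
2 black
4 gray
  4→13: 13 black — skip
  11 gray
  11 black
4 black
6 gray
  6→12: 12 black — skip
  6→4: 4 black — skip
6 black
7 gray
  7→6: 6 black — skip
  7→11: 11 black — skip
  10 gray
    10→3: 3 black — skip
    8 gray
      8→0: 0 black — skip
      8→11: 11 black — skip
      8→3: 3 black — skip
      8→9: 9 black — skip
      8→13: 13 black — skip
    8 black
  10 black
  7→2: 2 black — skip
7 black
Every edge goes to a white or black vertex — no back edge, so the graph is acyclic.

No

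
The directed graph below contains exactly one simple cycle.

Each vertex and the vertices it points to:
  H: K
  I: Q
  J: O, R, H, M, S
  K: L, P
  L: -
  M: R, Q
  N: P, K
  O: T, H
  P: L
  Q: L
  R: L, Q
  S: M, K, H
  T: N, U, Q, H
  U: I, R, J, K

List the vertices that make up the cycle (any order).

DFS with gray/black marking from U:
U gray
  I gray
    Q gray
      L gray
      L black
    Q black
  I black
  R gray
    R→L: L black — skip
    R→Q: Q black — skip
  R black
  J gray
    O gray
      T gray
        N gray
          P gray
            P→L: L black — skip
          P black
          K gray
            K→L: L black — skip
            K→P: P black — skip
          K black
        N black
        T→U: U is gray → back edge
Back edge closes the cycle U → J → O → T → U; its vertices are {J, O, T, U}.

J, O, T, U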